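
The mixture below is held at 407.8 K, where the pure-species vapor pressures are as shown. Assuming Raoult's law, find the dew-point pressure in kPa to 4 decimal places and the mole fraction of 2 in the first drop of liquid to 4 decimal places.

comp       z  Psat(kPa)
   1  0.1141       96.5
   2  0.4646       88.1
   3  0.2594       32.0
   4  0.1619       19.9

Pdew = 44.0570 kPa, x_2 = 0.2323

At the dew point ψ → 1, so Σzᵢ/Kᵢ = 1 with Kᵢ = Pᵢˢᵃᵗ/P ⇒ 1/P = Σzᵢ/Pᵢˢᵃᵗ.
1/P = 0.1141/96.5 + 0.4646/88.1 + 0.2594/32.0 + 0.1619/19.9 = 0.0226979 ⇒ P = 44.0570 kPa
xᵢ = zᵢP/Pᵢˢᵃᵗ ⇒ x_2 = 0.4646·44.0570/88.1 = 0.2323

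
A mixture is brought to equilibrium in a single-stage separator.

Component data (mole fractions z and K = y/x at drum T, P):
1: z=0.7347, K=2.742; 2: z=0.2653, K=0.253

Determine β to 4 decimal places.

Let β = V/F and solve Σ zᵢ(Kᵢ−1)/(1+β(Kᵢ−1)) = 0.
Check two-phase: ΣzᵢKᵢ = 2.0817 > 1 and Σzᵢ/Kᵢ = 1.3166 > 1, so g(0) = 1.0817 > 0 and g(1) = -0.3166 < 0.
Binary case is linear: z₁(K₁−1)(1+β(K₂−1)) + z₂(K₂−1)(1+β(K₁−1)) = 0
⇒ β = [z₁(K₁−1)+z₂(K₂−1)] / [−(K₁−1)(K₂−1)] = 1.08167/1.30127 = 0.8312

β = 0.8312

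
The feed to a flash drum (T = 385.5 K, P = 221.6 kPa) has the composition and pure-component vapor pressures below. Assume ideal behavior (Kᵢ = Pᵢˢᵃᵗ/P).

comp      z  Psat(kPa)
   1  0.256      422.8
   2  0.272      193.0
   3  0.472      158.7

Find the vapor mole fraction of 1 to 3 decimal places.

Raoult's law: Kᵢ = Pᵢˢᵃᵗ/P = Pᵢˢᵃᵗ/221.6.
  K_1 = 422.8/221.6 = 1.90794, K_2 = 193.0/221.6 = 0.87094, K_3 = 158.7/221.6 = 0.71616
Let β = V/F and solve Σ zᵢ(Kᵢ−1)/(1+β(Kᵢ−1)) = 0.
Check two-phase: ΣzᵢKᵢ = 1.063 > 1 and Σzᵢ/Kᵢ = 1.106 > 1, so g(0) = 0.063 > 0 and g(1) = -0.106 < 0.
Newton–Raphson from β = 0.47:
  β = 0.470: g = -0.0291, g' = -0.159 → β = 0.288
  β = 0.288: g = 0.0019, g' = -0.183 → β = 0.298
Converged at β = 0.298.
Compositions from xᵢ = zᵢ/(1+β(Kᵢ−1)), yᵢ = Kᵢxᵢ:
  1: x = 0.201, y = 0.384
  2: x = 0.283, y = 0.246
  3: x = 0.516, y = 0.369

y_1 = 0.384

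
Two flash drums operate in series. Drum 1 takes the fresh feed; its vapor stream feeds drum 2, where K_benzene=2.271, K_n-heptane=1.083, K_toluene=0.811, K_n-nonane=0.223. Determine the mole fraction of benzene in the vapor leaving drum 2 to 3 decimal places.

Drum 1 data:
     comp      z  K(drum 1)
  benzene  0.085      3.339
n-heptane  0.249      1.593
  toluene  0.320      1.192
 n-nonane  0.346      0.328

y_benzene (drum 2) = 0.306

Drum 1:
Newton iteration, ψ₁⁰ = 0.5:
  ψ₁ = 0.500: g = -0.0886, g' = -0.515 → ψ₁ = 0.328
  ψ₁ = 0.328: g = -0.0043, g' = -0.478 → ψ₁ = 0.319
Converged at ψ₁ = 0.319.
Drum-1 compositions:
  benzene: x = 0.049, y = 0.163
  n-heptane: x = 0.209, y = 0.334
  toluene: x = 0.302, y = 0.359
  n-nonane: x = 0.440, y = 0.144
Drum-2 feed = drum-1 vapor: z₂ = (0.1626, 0.3336, 0.3594, 0.1444).
Drum 2:
Rachford–Rice: g(ψ₂) = Σ zᵢ(Kᵢ−1)/(1+ψ₂(Kᵢ−1)) = 0.
Feasibility: ΣzᵢKᵢ = 1.054, Σzᵢ/Kᵢ = 1.471 — both > 1, two phases present.
Newton–Raphson from ψ₂ = 0.5:
  ψ₂ = 0.500: g = -0.1057, g' = -0.349 → ψ₂ = 0.197
  ψ₂ = 0.197: g = -0.0107, g' = -0.306 → ψ₂ = 0.162
  ψ₂ = 0.162: g = 0.0001, g' = -0.311 → ψ₂ = 0.163
Converged at ψ₂ = 0.163.
  benzene: x = 0.135, y = 0.306
  n-heptane: x = 0.329, y = 0.356
  toluene: x = 0.371, y = 0.301
  n-nonane: x = 0.165, y = 0.037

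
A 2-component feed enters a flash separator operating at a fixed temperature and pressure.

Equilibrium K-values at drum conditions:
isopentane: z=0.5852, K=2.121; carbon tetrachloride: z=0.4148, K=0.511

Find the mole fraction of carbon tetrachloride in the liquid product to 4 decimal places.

Rachford–Rice: g(ψ) = Σ zᵢ(Kᵢ−1)/(1+ψ(Kᵢ−1)) = 0.
Check two-phase: ΣzᵢKᵢ = 1.4532 > 1 and Σzᵢ/Kᵢ = 1.0876 > 1, so g(0) = 0.4532 > 0 and g(1) = -0.0876 < 0.
Binary case is linear: z₁(K₁−1)(1+ψ(K₂−1)) + z₂(K₂−1)(1+ψ(K₁−1)) = 0
⇒ ψ = [z₁(K₁−1)+z₂(K₂−1)] / [−(K₁−1)(K₂−1)] = 0.45317/0.54817 = 0.8267
Compositions from xᵢ = zᵢ/(1+ψ(Kᵢ−1)), yᵢ = Kᵢxᵢ:
  isopentane: x = 0.3037, y = 0.6442
  carbon tetrachloride: x = 0.6963, y = 0.3558

x_carbon tetrachloride = 0.6963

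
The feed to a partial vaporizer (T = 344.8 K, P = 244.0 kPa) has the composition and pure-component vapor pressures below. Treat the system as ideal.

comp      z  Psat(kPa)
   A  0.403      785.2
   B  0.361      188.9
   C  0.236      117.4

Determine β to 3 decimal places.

β = 0.828

Raoult's law: Kᵢ = Pᵢˢᵃᵗ/P = Pᵢˢᵃᵗ/244.0.
  K_A = 785.2/244.0 = 3.21803, K_B = 188.9/244.0 = 0.77418, K_C = 117.4/244.0 = 0.48115
Iterate (Newton) starting at β = 0.54:
  β = 0.540: g = 0.1438, g' = -0.557 → β = 0.798
  β = 0.798: g = 0.0142, g' = -0.471 → β = 0.828
Converged at β = 0.828.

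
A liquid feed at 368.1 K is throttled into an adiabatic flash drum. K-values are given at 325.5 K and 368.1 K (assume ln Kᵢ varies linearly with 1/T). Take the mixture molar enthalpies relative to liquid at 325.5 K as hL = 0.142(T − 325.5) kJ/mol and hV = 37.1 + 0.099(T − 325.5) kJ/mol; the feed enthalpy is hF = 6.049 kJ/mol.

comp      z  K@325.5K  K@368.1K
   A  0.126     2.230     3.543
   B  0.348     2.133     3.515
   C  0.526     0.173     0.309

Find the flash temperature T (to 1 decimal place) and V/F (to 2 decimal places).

T = 328.3 K, V/F = 0.15

Adiabatic flash: solve Rachford–Rice at each trial T, then check hF = ψ·hV(T) + (1−ψ)·hL(T).
  T = 325.5 K: K = (2.230, 2.133, 0.173), RR gives ψ = 0.119, H_out = 4.421 kJ/mol
  T = 368.1 K: K = (3.543, 3.515, 0.309), RR gives ψ = 0.477, H_out = 22.887 kJ/mol
  T = 346.8 K: K = (2.851, 2.780, 0.235), RR gives ψ = 0.328, H_out = 14.876 kJ/mol
  T = 336.1 K: K = (2.530, 2.444, 0.203), RR gives ψ = 0.236, H_out = 10.146 kJ/mol
  T = 330.8 K: K = (2.378, 2.286, 0.187), RR gives ψ = 0.182, H_out = 7.456 kJ/mol
  T = 328.1 K: K = (2.302, 2.207, 0.180), RR gives ψ = 0.151, H_out = 5.960 kJ/mol
  T = 329.5 K: K = (2.341, 2.248, 0.184), RR gives ψ = 0.167, H_out = 6.748 kJ/mol
Linear interpolation between T = 328.1 (H_out = 5.960) and T = 329.5 (H_out = 6.748) on hF = 6.049 gives T ≈ 328.3 K, at which ψ = 0.15.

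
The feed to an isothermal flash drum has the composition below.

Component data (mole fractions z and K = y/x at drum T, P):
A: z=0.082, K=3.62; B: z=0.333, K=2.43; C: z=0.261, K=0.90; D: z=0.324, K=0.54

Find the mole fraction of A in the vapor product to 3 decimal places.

y_A = 0.090

Rachford–Rice: g(V/F) = Σ zᵢ(Kᵢ−1)/(1+V/F(Kᵢ−1)) = 0.
Feasibility: ΣzᵢKᵢ = 1.516, Σzᵢ/Kᵢ = 1.050 — both > 1, two phases present.
Iterate (Newton) starting at V/F = 0.34:
  V/F = 0.340: g = 0.2303, g' = -0.565 → V/F = 0.748
  V/F = 0.748: g = 0.0473, g' = -0.386 → V/F = 0.870
  V/F = 0.870: g = 0.0005, g' = -0.381 → V/F = 0.872
Converged at V/F = 0.872.
Compositions from xᵢ = zᵢ/(1+V/F(Kᵢ−1)), yᵢ = Kᵢxᵢ:
  A: x = 0.025, y = 0.090
  B: x = 0.148, y = 0.360
  C: x = 0.286, y = 0.257
  D: x = 0.541, y = 0.292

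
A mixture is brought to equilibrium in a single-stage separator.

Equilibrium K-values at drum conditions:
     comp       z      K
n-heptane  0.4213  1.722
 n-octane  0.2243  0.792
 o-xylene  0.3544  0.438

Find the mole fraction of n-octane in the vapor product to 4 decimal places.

Let β = V/F and solve Σ zᵢ(Kᵢ−1)/(1+β(Kᵢ−1)) = 0.
g(0) = ΣzᵢKᵢ − 1 = 0.0584 and g(1) = 1 − Σzᵢ/Kᵢ = -0.3370, so a root lies in (0, 1).
Iterate (Newton) starting at β = 0.5:
  β = 0.5000: g = -0.10559, g' = -0.3472 → β = 0.1959
  β = 0.1959: g = -0.00595, g' = -0.3205 → β = 0.1773
Converged at β = 0.1773.
Compositions from xᵢ = zᵢ/(1+β(Kᵢ−1)), yᵢ = Kᵢxᵢ:
  n-heptane: x = 0.3735, y = 0.6431
  n-octane: x = 0.2329, y = 0.1844
  o-xylene: x = 0.3936, y = 0.1724

y_n-octane = 0.1844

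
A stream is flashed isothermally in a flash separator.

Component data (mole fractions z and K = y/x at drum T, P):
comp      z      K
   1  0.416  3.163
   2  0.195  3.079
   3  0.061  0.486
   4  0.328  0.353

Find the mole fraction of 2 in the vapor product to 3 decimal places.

Material balance + equilibrium reduce to Σ zᵢ(Kᵢ−1)/(1+V/F(Kᵢ−1)) = 0.
g(0) = ΣzᵢKᵢ − 1 = 1.062 and g(1) = 1 − Σzᵢ/Kᵢ = -0.250, so a root lies in (0, 1).
Newton iteration, V/F⁰ = 0.38:
  V/F = 0.380: g = 0.4000, g' = -1.116 → V/F = 0.739
  V/F = 0.739: g = 0.0494, g' = -0.965 → V/F = 0.790
  V/F = 0.790: g = -0.0010, g' = -1.006 → V/F = 0.789
Converged at V/F = 0.789.
Compositions from xᵢ = zᵢ/(1+V/F(Kᵢ−1)), yᵢ = Kᵢxᵢ:
  1: x = 0.154, y = 0.486
  2: x = 0.074, y = 0.227
  3: x = 0.103, y = 0.050
  4: x = 0.670, y = 0.236

y_2 = 0.227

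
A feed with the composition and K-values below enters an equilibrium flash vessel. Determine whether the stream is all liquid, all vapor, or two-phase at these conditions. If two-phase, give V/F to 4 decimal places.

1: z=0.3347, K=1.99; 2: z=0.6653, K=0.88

all vapor

ΣzᵢKᵢ = 1.2515; Σzᵢ/Kᵢ = 0.9242.
Since Σzᵢ/Kᵢ < 1 the mixture is above its dew point — single vapor phase.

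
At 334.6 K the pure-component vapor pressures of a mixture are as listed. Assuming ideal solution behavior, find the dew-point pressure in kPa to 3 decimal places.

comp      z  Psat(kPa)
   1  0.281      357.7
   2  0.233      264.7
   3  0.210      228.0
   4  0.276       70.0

At the dew point ψ → 1, so Σzᵢ/Kᵢ = 1 with Kᵢ = Pᵢˢᵃᵗ/P ⇒ 1/P = Σzᵢ/Pᵢˢᵃᵗ.
1/P = 0.281/357.7 + 0.233/264.7 + 0.210/228.0 + 0.276/70.0 = 0.006530 ⇒ P = 153.146 kPa

Pdew = 153.146 kPa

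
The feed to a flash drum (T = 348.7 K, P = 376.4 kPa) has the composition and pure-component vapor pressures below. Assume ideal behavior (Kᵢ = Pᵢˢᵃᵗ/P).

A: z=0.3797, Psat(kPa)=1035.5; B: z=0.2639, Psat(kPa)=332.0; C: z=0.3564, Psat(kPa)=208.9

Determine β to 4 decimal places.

β = 0.7901

Raoult's law: Kᵢ = Pᵢˢᵃᵗ/P = Pᵢˢᵃᵗ/376.4.
  K_A = 1035.5/376.4 = 2.751063, K_B = 332.0/376.4 = 0.882040, K_C = 208.9/376.4 = 0.554995
Material balance + equilibrium reduce to Σ zᵢ(Kᵢ−1)/(1+β(Kᵢ−1)) = 0.
Feasibility: ΣzᵢKᵢ = 1.4751, Σzᵢ/Kᵢ = 1.0794 — both > 1, two phases present.
Iterate (Newton) starting at β = 0.5:
  β = 0.5000: g = 0.11743, g' = -0.4519 → β = 0.7599
  β = 0.7599: g = 0.01146, g' = -0.3799 → β = 0.7900
  β = 0.7900: g = 0.00004, g' = -0.3773 → β = 0.7901
Converged at β = 0.7901.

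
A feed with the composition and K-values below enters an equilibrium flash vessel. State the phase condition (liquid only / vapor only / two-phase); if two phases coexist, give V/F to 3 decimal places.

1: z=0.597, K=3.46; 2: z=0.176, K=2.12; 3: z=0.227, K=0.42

vapor only

ΣzᵢKᵢ = 2.534; Σzᵢ/Kᵢ = 0.796.
Since Σzᵢ/Kᵢ < 1 the mixture is above its dew point — single vapor phase.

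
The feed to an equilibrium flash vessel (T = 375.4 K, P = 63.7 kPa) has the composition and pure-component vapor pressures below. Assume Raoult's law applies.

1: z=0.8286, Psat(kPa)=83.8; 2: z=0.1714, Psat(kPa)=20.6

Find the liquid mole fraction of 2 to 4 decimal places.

x_2 = 0.3180

Raoult's law: Kᵢ = Pᵢˢᵃᵗ/P = Pᵢˢᵃᵗ/63.7.
  K_1 = 83.8/63.7 = 1.315542, K_2 = 20.6/63.7 = 0.323391
Let ψ = V/F and solve Σ zᵢ(Kᵢ−1)/(1+ψ(Kᵢ−1)) = 0.
g(0) = ΣzᵢKᵢ − 1 = 0.1455 and g(1) = 1 − Σzᵢ/Kᵢ = -0.1599, so a root lies in (0, 1).
Newton–Raphson from ψ = 0.5:
  ψ = 0.5000: g = 0.05057, g' = -0.2408 → ψ = 0.7100
  ψ = 0.7100: g = -0.00959, g' = -0.3457 → ψ = 0.6823
  ψ = 0.6823: g = -0.00027, g' = -0.3266 → ψ = 0.6814
Converged at ψ = 0.6814.
Compositions from xᵢ = zᵢ/(1+ψ(Kᵢ−1)), yᵢ = Kᵢxᵢ:
  1: x = 0.6820, y = 0.8971
  2: x = 0.3180, y = 0.1029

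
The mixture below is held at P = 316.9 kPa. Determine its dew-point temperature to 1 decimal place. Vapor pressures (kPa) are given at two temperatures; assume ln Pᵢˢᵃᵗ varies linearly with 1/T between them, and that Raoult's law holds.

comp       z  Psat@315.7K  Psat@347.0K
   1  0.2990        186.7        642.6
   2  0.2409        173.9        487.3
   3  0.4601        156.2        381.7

Dew-point temperature: Σzᵢ·P/Pᵢˢᵃᵗ(T) = 1. Interpolate ln Pᵢˢᵃᵗ = aᵢ + bᵢ/T.
  T = 315.7 K: ΣzᵢP/Pᵢˢᵃᵗ = 1.8800
  T = 347.0 K: ΣzᵢP/Pᵢˢᵃᵗ = 0.6861
  T = 331.4 K: ΣzᵢP/Pᵢˢᵃᵗ = 1.1045
  T = 339.2 K: ΣzᵢP/Pᵢˢᵃᵗ = 0.8653
  T = 335.3 K: ΣzᵢP/Pᵢˢᵃᵗ = 0.9761
  T = 333.4 K: ΣzᵢP/Pᵢˢᵃᵗ = 1.0363
Interpolating between 333.4 K and 335.3 K gives T ≈ 334.5 K.

T = 334.5 K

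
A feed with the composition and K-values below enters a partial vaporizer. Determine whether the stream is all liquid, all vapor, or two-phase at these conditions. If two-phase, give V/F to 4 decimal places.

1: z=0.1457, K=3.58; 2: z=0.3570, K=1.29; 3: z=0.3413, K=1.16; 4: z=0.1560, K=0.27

two-phase, V/F = 0.7683

ΣzᵢKᵢ = 1.4202; Σzᵢ/Kᵢ = 1.1894.
Both exceed 1, so a two-phase solution exists.
Let ψ = V/F and solve Σ zᵢ(Kᵢ−1)/(1+ψ(Kᵢ−1)) = 0.
Iterate (Newton) starting at ψ = 0.62:
  ψ = 0.6200: g = 0.07400, g' = -0.4497 → ψ = 0.7845
  ψ = 0.7845: g = -0.00935, g' = -0.5882 → ψ = 0.7686
  ψ = 0.7686: g = -0.00017, g' = -0.5675 → ψ = 0.7683
Converged at ψ = 0.7683.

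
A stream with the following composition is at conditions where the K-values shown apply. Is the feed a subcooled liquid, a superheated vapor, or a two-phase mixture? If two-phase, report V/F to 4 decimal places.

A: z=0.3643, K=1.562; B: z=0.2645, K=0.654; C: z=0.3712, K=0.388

subcooled liquid

ΣzᵢKᵢ = 0.8860; Σzᵢ/Kᵢ = 1.5944.
Since ΣzᵢKᵢ < 1 the mixture is below its bubble point — single liquid phase.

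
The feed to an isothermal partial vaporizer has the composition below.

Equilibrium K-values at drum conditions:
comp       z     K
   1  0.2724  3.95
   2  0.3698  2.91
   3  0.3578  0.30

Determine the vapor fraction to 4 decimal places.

Material balance + equilibrium reduce to Σ zᵢ(Kᵢ−1)/(1+ψ(Kᵢ−1)) = 0.
Check two-phase: ΣzᵢKᵢ = 2.2594 > 1 and Σzᵢ/Kᵢ = 1.3887 > 1, so g(0) = 1.2594 > 0 and g(1) = -0.3887 < 0.
Iterate (Newton) starting at ψ = 0.5:
  ψ = 0.5000: g = 0.30064, g' = -1.1549 → ψ = 0.7603
  ψ = 0.7603: g = 0.00041, g' = -1.2510 → ψ = 0.7606
Converged at ψ = 0.7606.

ψ = 0.7606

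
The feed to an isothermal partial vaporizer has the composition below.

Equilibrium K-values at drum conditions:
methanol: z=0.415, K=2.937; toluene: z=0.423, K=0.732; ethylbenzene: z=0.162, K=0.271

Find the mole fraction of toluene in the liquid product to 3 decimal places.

x_toluene = 0.511

Let ψ = V/F and solve Σ zᵢ(Kᵢ−1)/(1+ψ(Kᵢ−1)) = 0.
Feasibility: ΣzᵢKᵢ = 1.572, Σzᵢ/Kᵢ = 1.317 — both > 1, two phases present.
Iterate (Newton) starting at ψ = 0.5:
  ψ = 0.500: g = 0.0916, g' = -0.656 → ψ = 0.640
  ψ = 0.640: g = 0.0008, g' = -0.657 → ψ = 0.641
Converged at ψ = 0.641.
Compositions from xᵢ = zᵢ/(1+ψ(Kᵢ−1)), yᵢ = Kᵢxᵢ:
  methanol: x = 0.185, y = 0.544
  toluene: x = 0.511, y = 0.374
  ethylbenzene: x = 0.304, y = 0.082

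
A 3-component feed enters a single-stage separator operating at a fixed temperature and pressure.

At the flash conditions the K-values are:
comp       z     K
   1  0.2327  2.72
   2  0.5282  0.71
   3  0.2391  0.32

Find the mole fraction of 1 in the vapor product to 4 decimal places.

y_1 = 0.5292

Rachford–Rice: g(ψ) = Σ zᵢ(Kᵢ−1)/(1+ψ(Kᵢ−1)) = 0.
g(0) = ΣzᵢKᵢ − 1 = 0.0845 and g(1) = 1 − Σzᵢ/Kᵢ = -0.5767, so a root lies in (0, 1).
Newton–Raphson from ψ = 0.49:
  ψ = 0.4900: g = -0.20519, g' = -0.5117 → ψ = 0.0890
  ψ = 0.0890: g = 0.01679, g' = -0.6898 → ψ = 0.1134
  ψ = 0.1134: g = 0.00038, g' = -0.6594 → ψ = 0.1139
Converged at ψ = 0.1139.
Compositions from xᵢ = zᵢ/(1+ψ(Kᵢ−1)), yᵢ = Kᵢxᵢ:
  1: x = 0.1946, y = 0.5292
  2: x = 0.5463, y = 0.3878
  3: x = 0.2592, y = 0.0829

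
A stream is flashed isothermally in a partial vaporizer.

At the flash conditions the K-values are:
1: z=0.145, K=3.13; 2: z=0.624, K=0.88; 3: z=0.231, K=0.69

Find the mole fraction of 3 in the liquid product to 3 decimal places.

x_3 = 0.266

Rachford–Rice: g(ψ) = Σ zᵢ(Kᵢ−1)/(1+ψ(Kᵢ−1)) = 0.
g(0) = ΣzᵢKᵢ − 1 = 0.162 and g(1) = 1 − Σzᵢ/Kᵢ = -0.090, so a root lies in (0, 1).
Newton iteration, ψ⁰ = 0.66:
  ψ = 0.660: g = -0.0430, g' = -0.159 → ψ = 0.390
  ψ = 0.390: g = 0.0086, g' = -0.235 → ψ = 0.427
  ψ = 0.427: g = 0.0003, g' = -0.220 → ψ = 0.428
Converged at ψ = 0.428.
Compositions from xᵢ = zᵢ/(1+ψ(Kᵢ−1)), yᵢ = Kᵢxᵢ:
  1: x = 0.076, y = 0.237
  2: x = 0.658, y = 0.579
  3: x = 0.266, y = 0.184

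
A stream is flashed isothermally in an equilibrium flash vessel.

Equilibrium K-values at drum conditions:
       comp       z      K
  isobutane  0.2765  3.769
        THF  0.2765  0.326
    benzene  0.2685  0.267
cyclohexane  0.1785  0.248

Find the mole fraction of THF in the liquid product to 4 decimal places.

x_THF = 0.3020

Material balance + equilibrium reduce to Σ zᵢ(Kᵢ−1)/(1+V/F(Kᵢ−1)) = 0.
g(0) = ΣzᵢKᵢ − 1 = 0.2482 and g(1) = 1 − Σzᵢ/Kᵢ = -1.6469, so a root lies in (0, 1).
Iterate (Newton) starting at V/F = 0.5:
  V/F = 0.5000: g = -0.48579, g' = -1.2773 → V/F = 0.1197
  V/F = 0.1197: g = 0.00910, g' = -1.6398 → V/F = 0.1252
  V/F = 0.1252: g = 0.00006, g' = -1.6166 → V/F = 0.1253
Converged at V/F = 0.1253.
Compositions from xᵢ = zᵢ/(1+V/F(Kᵢ−1)), yᵢ = Kᵢxᵢ:
  isobutane: x = 0.2053, y = 0.7737
  THF: x = 0.3020, y = 0.0985
  benzene: x = 0.2956, y = 0.0789
  cyclohexane: x = 0.1971, y = 0.0489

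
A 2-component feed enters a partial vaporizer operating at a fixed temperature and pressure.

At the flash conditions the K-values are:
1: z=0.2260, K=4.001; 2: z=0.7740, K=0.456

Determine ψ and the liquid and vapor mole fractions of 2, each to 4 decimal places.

Material balance + equilibrium reduce to Σ zᵢ(Kᵢ−1)/(1+ψ(Kᵢ−1)) = 0.
g(0) = ΣzᵢKᵢ − 1 = 0.2572 and g(1) = 1 − Σzᵢ/Kᵢ = -0.7539, so a root lies in (0, 1).
Newton iteration, ψ⁰ = 0.37:
  ψ = 0.3700: g = -0.20579, g' = -0.8161 → ψ = 0.1178
  ψ = 0.1178: g = 0.05116, g' = -1.3724 → ψ = 0.1551
  ψ = 0.1551: g = 0.00295, g' = -1.2209 → ψ = 0.1575
Converged at ψ = 0.1575.
Compositions from xᵢ = zᵢ/(1+ψ(Kᵢ−1)), yᵢ = Kᵢxᵢ:
  1: x = 0.1535, y = 0.6140
  2: x = 0.8465, y = 0.3860

ψ = 0.1575, x_2 = 0.8465, y_2 = 0.3860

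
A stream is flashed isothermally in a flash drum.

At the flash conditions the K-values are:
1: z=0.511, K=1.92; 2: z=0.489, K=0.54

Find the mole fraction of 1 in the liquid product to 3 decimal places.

x_1 = 0.333

Material balance + equilibrium reduce to Σ zᵢ(Kᵢ−1)/(1+β(Kᵢ−1)) = 0.
Feasibility: ΣzᵢKᵢ = 1.245, Σzᵢ/Kᵢ = 1.172 — both > 1, two phases present.
Binary case is linear: z₁(K₁−1)(1+β(K₂−1)) + z₂(K₂−1)(1+β(K₁−1)) = 0
⇒ β = [z₁(K₁−1)+z₂(K₂−1)] / [−(K₁−1)(K₂−1)] = 0.2452/0.4232 = 0.579
Compositions from xᵢ = zᵢ/(1+β(Kᵢ−1)), yᵢ = Kᵢxᵢ:
  1: x = 0.333, y = 0.640
  2: x = 0.667, y = 0.360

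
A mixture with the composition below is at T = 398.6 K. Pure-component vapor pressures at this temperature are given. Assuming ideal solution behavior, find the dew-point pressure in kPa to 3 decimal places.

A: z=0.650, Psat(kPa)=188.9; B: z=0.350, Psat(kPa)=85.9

Pdew = 133.059 kPa

At the dew point ψ → 1, so Σzᵢ/Kᵢ = 1 with Kᵢ = Pᵢˢᵃᵗ/P ⇒ 1/P = Σzᵢ/Pᵢˢᵃᵗ.
1/P = 0.650/188.9 + 0.350/85.9 = 0.007515 ⇒ P = 133.059 kPa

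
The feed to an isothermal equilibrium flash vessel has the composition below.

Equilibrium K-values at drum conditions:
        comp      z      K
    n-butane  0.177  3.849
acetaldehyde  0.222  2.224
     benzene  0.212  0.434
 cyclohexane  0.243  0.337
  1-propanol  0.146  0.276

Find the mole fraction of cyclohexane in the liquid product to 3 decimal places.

x_cyclohexane = 0.301

Let β = V/F and solve Σ zᵢ(Kᵢ−1)/(1+β(Kᵢ−1)) = 0.
Feasibility: ΣzᵢKᵢ = 1.389, Σzᵢ/Kᵢ = 1.884 — both > 1, two phases present.
Newton–Raphson from β = 0.55:
  β = 0.550: g = -0.2446, g' = -0.956 → β = 0.294
  β = 0.294: g = -0.0042, g' = -0.991 → β = 0.290
Converged at β = 0.290.
Compositions from xᵢ = zᵢ/(1+β(Kᵢ−1)), yᵢ = Kᵢxᵢ:
  n-butane: x = 0.097, y = 0.373
  acetaldehyde: x = 0.164, y = 0.364
  benzene: x = 0.254, y = 0.110
  cyclohexane: x = 0.301, y = 0.101
  1-propanol: x = 0.185, y = 0.051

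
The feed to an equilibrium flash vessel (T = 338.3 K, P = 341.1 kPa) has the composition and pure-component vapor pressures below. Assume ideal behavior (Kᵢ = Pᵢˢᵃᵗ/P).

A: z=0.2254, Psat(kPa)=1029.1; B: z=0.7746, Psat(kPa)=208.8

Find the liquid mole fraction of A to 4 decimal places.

x_A = 0.1613

Raoult's law: Kᵢ = Pᵢˢᵃᵗ/P = Pᵢˢᵃᵗ/341.1.
  K_A = 1029.1/341.1 = 3.017004, K_B = 208.8/341.1 = 0.612137
Rachford–Rice: g(β) = Σ zᵢ(Kᵢ−1)/(1+β(Kᵢ−1)) = 0.
Feasibility: ΣzᵢKᵢ = 1.1542, Σzᵢ/Kᵢ = 1.3401 — both > 1, two phases present.
Binary case is linear: z₁(K₁−1)(1+β(K₂−1)) + z₂(K₂−1)(1+β(K₁−1)) = 0
⇒ β = [z₁(K₁−1)+z₂(K₂−1)] / [−(K₁−1)(K₂−1)] = 0.15419/0.78232 = 0.1971
Compositions from xᵢ = zᵢ/(1+β(Kᵢ−1)), yᵢ = Kᵢxᵢ:
  A: x = 0.1613, y = 0.4866
  B: x = 0.8387, y = 0.5134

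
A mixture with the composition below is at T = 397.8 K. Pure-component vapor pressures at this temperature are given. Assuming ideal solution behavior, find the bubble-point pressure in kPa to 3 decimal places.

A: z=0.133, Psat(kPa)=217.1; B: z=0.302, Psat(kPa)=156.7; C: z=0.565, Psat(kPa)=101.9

Pbub = 133.771 kPa

At the bubble point ψ → 0, so ΣzᵢKᵢ = 1 with Kᵢ = Pᵢˢᵃᵗ/P ⇒ P = ΣzᵢPᵢˢᵃᵗ.
P = 0.133·217.1 + 0.302·156.7 + 0.565·101.9 = 133.771 kPa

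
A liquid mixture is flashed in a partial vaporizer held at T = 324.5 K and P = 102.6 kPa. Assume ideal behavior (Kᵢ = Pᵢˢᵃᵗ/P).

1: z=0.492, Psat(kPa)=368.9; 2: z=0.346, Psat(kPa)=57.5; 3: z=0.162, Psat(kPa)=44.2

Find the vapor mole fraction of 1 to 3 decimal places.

Raoult's law: Kᵢ = Pᵢˢᵃᵗ/P = Pᵢˢᵃᵗ/102.6.
  K_1 = 368.9/102.6 = 3.59552, K_2 = 57.5/102.6 = 0.56043, K_3 = 44.2/102.6 = 0.43080
Rachford–Rice: g(β) = Σ zᵢ(Kᵢ−1)/(1+β(Kᵢ−1)) = 0.
g(0) = ΣzᵢKᵢ − 1 = 1.033 and g(1) = 1 − Σzᵢ/Kᵢ = -0.130, so a root lies in (0, 1).
Newton iteration, β⁰ = 0.5:
  β = 0.500: g = 0.2319, g' = -0.840 → β = 0.776
  β = 0.776: g = 0.0276, g' = -0.687 → β = 0.816
Converged at β = 0.816.
Compositions from xᵢ = zᵢ/(1+β(Kᵢ−1)), yᵢ = Kᵢxᵢ:
  1: x = 0.158, y = 0.567
  2: x = 0.540, y = 0.302
  3: x = 0.303, y = 0.130

y_1 = 0.567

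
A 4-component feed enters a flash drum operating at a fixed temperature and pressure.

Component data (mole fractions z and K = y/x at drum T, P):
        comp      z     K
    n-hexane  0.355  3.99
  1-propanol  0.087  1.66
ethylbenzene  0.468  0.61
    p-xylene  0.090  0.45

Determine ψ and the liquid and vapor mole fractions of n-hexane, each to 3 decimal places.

ψ = 0.794, x_n-hexane = 0.105, y_n-hexane = 0.420

Rachford–Rice: g(ψ) = Σ zᵢ(Kᵢ−1)/(1+ψ(Kᵢ−1)) = 0.
g(0) = ΣzᵢKᵢ − 1 = 0.887 and g(1) = 1 − Σzᵢ/Kᵢ = -0.109, so a root lies in (0, 1).
Newton iteration, ψ⁰ = 0.5:
  ψ = 0.500: g = 0.1736, g' = -0.693 → ψ = 0.751
  ψ = 0.751: g = 0.0232, g' = -0.540 → ψ = 0.794
Converged at ψ = 0.794.
Compositions from xᵢ = zᵢ/(1+ψ(Kᵢ−1)), yᵢ = Kᵢxᵢ:
  n-hexane: x = 0.105, y = 0.420
  1-propanol: x = 0.057, y = 0.095
  ethylbenzene: x = 0.678, y = 0.414
  p-xylene: x = 0.160, y = 0.072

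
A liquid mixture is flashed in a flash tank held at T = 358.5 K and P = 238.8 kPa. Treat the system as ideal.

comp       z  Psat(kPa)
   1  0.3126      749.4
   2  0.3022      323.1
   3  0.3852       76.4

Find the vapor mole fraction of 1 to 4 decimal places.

y_1 = 0.4637

Raoult's law: Kᵢ = Pᵢˢᵃᵗ/P = Pᵢˢᵃᵗ/238.8.
  K_1 = 749.4/238.8 = 3.138191, K_2 = 323.1/238.8 = 1.353015, K_3 = 76.4/238.8 = 0.319933
Let ψ = V/F and solve Σ zᵢ(Kᵢ−1)/(1+ψ(Kᵢ−1)) = 0.
Check two-phase: ΣzᵢKᵢ = 1.5131 > 1 and Σzᵢ/Kᵢ = 1.5270 > 1, so g(0) = 0.5131 > 0 and g(1) = -0.5270 < 0.
Newton iteration, ψ⁰ = 0.43:
  ψ = 0.4300: g = 0.07062, g' = -0.7721 → ψ = 0.5215
  ψ = 0.5215: g = 0.00021, g' = -0.7741 → ψ = 0.5217
Converged at ψ = 0.5217.
Compositions from xᵢ = zᵢ/(1+ψ(Kᵢ−1)), yᵢ = Kᵢxᵢ:
  1: x = 0.1478, y = 0.4637
  2: x = 0.2552, y = 0.3453
  3: x = 0.5970, y = 0.1910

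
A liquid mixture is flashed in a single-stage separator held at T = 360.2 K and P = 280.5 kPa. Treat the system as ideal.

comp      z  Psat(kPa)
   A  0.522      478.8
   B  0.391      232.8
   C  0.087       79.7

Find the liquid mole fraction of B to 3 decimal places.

x_B = 0.456

Raoult's law: Kᵢ = Pᵢˢᵃᵗ/P = Pᵢˢᵃᵗ/280.5.
  K_A = 478.8/280.5 = 1.70695, K_B = 232.8/280.5 = 0.82995, K_C = 79.7/280.5 = 0.28414
Newton–Raphson from ψ = 0.58:
  ψ = 0.580: g = 0.0815, g' = -0.276 → ψ = 0.876
  ψ = 0.876: g = -0.0171, g' = -0.435 → ψ = 0.836
  ψ = 0.836: g = -0.0008, g' = -0.395 → ψ = 0.834
Converged at ψ = 0.834.
Compositions from xᵢ = zᵢ/(1+ψ(Kᵢ−1)), yᵢ = Kᵢxᵢ:
  A: x = 0.328, y = 0.560
  B: x = 0.456, y = 0.378
  C: x = 0.216, y = 0.061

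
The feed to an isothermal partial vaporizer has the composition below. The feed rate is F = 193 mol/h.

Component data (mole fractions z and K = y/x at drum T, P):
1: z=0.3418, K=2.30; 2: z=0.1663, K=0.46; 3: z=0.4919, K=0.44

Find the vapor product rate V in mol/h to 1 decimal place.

V = 21.2 mol/h

Rachford–Rice: g(V/F) = Σ zᵢ(Kᵢ−1)/(1+V/F(Kᵢ−1)) = 0.
Check two-phase: ΣzᵢKᵢ = 1.0791 > 1 and Σzᵢ/Kᵢ = 1.6281 > 1, so g(0) = 0.0791 > 0 and g(1) = -0.6281 < 0.
Iterate (Newton) starting at V/F = 0.56:
  V/F = 0.5600: g = -0.27291, g' = -0.6205 → V/F = 0.1202
  V/F = 0.1202: g = -0.00708, g' = -0.6649 → V/F = 0.1095
  V/F = 0.1095: g = 0.00004, g' = -0.6725 → V/F = 0.1096
Converged at V/F = 0.1096.
Then V = V/F·F = 0.1096·193 = 21.2 mol/h and L = F − V = 171.8 mol/h.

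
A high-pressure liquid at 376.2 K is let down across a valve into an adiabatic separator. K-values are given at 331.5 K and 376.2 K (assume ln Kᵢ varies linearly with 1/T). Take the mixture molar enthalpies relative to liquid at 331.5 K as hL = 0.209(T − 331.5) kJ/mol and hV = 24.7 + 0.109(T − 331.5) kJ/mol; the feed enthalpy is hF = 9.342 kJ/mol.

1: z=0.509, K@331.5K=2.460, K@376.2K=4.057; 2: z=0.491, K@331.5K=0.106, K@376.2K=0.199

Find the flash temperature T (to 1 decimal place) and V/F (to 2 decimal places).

Adiabatic flash: solve Rachford–Rice at each trial T, then check hF = ψ·hV(T) + (1−ψ)·hL(T).
  T = 331.5 K: K = (2.460, 0.106), RR gives ψ = 0.233, H_out = 5.756 kJ/mol
  T = 376.2 K: K = (4.057, 0.199), RR gives ψ = 0.475, H_out = 18.948 kJ/mol
  T = 353.9 K: K = (3.211, 0.148), RR gives ψ = 0.376, H_out = 13.117 kJ/mol
  T = 342.7 K: K = (2.823, 0.126), RR gives ψ = 0.313, H_out = 9.723 kJ/mol
  T = 337.1 K: K = (2.638, 0.116), RR gives ψ = 0.276, H_out = 7.831 kJ/mol
  T = 339.9 K: K = (2.730, 0.121), RR gives ψ = 0.295, H_out = 8.797 kJ/mol
  T = 341.3 K: K = (2.776, 0.123), RR gives ψ = 0.304, H_out = 9.264 kJ/mol
Linear interpolation between T = 341.3 (H_out = 9.264) and T = 342.7 (H_out = 9.723) on hF = 9.342 gives T ≈ 341.5 K, at which ψ = 0.31.

T = 341.5 K, V/F = 0.31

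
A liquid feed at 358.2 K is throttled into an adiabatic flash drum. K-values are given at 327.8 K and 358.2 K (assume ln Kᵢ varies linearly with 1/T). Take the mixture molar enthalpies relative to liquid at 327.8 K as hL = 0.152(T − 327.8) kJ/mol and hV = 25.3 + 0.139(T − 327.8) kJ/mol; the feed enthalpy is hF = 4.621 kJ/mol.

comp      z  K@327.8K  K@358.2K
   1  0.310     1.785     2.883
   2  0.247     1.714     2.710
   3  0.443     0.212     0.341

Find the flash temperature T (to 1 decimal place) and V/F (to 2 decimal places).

T = 329.9 K, V/F = 0.17

Adiabatic flash: solve Rachford–Rice at each trial T, then check hF = ψ·hV(T) + (1−ψ)·hL(T).
  T = 327.8 K: K = (1.785, 1.714, 0.212), RR gives ψ = 0.119, H_out = 3.007 kJ/mol
  T = 358.2 K: K = (2.883, 2.710, 0.341), RR gives ψ = 0.600, H_out = 19.556 kJ/mol
  T = 343.0 K: K = (2.293, 2.177, 0.272), RR gives ψ = 0.408, H_out = 12.545 kJ/mol
  T = 335.4 K: K = (2.029, 1.937, 0.241), RR gives ψ = 0.285, H_out = 8.337 kJ/mol
  T = 331.6 K: K = (1.904, 1.823, 0.226), RR gives ψ = 0.209, H_out = 5.865 kJ/mol
  T = 329.7 K: K = (1.844, 1.768, 0.219), RR gives ψ = 0.166, H_out = 4.494 kJ/mol
Linear interpolation between T = 329.7 (H_out = 4.494) and T = 331.6 (H_out = 5.865) on hF = 4.621 gives T ≈ 329.9 K, at which ψ = 0.17.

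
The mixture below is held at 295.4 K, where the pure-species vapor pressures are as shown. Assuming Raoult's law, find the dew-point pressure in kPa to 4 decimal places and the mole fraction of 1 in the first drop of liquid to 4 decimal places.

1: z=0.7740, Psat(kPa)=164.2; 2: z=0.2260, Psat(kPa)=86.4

At the dew point ψ → 1, so Σzᵢ/Kᵢ = 1 with Kᵢ = Pᵢˢᵃᵗ/P ⇒ 1/P = Σzᵢ/Pᵢˢᵃᵗ.
1/P = 0.7740/164.2 + 0.2260/86.4 = 0.0073295 ⇒ P = 136.4349 kPa
xᵢ = zᵢP/Pᵢˢᵃᵗ ⇒ x_1 = 0.7740·136.4349/164.2 = 0.6431

Pdew = 136.4349 kPa, x_1 = 0.6431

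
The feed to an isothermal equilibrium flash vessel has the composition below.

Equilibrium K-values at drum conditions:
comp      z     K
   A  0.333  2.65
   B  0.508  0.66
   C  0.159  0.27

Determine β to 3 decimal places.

β = 0.344

Newton–Raphson from β = 0.5:
  β = 0.500: g = -0.0898, g' = -0.568 → β = 0.342
  β = 0.342: g = 0.0013, g' = -0.596 → β = 0.344
Converged at β = 0.344.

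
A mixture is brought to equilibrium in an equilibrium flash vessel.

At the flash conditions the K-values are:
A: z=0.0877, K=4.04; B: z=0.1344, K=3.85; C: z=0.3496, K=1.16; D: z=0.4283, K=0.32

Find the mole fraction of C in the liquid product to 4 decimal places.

x_C = 0.3316

Iterate (Newton) starting at V/F = 0.5:
  V/F = 0.5000: g = -0.12573, g' = -0.7756 → V/F = 0.3379
  V/F = 0.3379: g = 0.00160, g' = -0.8224 → V/F = 0.3398
Converged at V/F = 0.3398.
Compositions from xᵢ = zᵢ/(1+V/F(Kᵢ−1)), yᵢ = Kᵢxᵢ:
  A: x = 0.0431, y = 0.1743
  B: x = 0.0683, y = 0.2629
  C: x = 0.3316, y = 0.3846
  D: x = 0.5570, y = 0.1782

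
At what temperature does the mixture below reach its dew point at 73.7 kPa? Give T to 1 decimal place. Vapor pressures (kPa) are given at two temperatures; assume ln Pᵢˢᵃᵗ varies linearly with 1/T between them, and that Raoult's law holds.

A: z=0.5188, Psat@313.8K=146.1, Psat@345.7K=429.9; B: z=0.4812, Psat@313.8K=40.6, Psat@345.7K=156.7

T = 316.7 K

Dew-point temperature: Σzᵢ·P/Pᵢˢᵃᵗ(T) = 1. Interpolate ln Pᵢˢᵃᵗ = aᵢ + bᵢ/T.
  T = 313.8 K: ΣzᵢP/Pᵢˢᵃᵗ = 1.1352
  T = 345.7 K: ΣzᵢP/Pᵢˢᵃᵗ = 0.3153
  T = 329.8 K: ΣzᵢP/Pᵢˢᵃᵗ = 0.5778
  T = 321.8 K: ΣzᵢP/Pᵢˢᵃᵗ = 0.8028
  T = 317.8 K: ΣzᵢP/Pᵢˢᵃᵗ = 0.9524
  T = 315.8 K: ΣzᵢP/Pᵢˢᵃᵗ = 1.0392
Interpolating between 315.8 K and 317.8 K gives T ≈ 316.7 K.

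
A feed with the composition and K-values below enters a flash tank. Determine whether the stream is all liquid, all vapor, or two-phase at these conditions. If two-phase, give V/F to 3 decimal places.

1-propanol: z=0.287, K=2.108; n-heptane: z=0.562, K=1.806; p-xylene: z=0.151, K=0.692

all vapor

ΣzᵢKᵢ = 1.724; Σzᵢ/Kᵢ = 0.666.
Since Σzᵢ/Kᵢ < 1 the mixture is above its dew point — single vapor phase.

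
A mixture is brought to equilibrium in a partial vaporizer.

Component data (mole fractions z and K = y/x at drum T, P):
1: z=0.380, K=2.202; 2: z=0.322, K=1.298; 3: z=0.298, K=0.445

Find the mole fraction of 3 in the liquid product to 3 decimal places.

Newton–Raphson from ψ = 0.5:
  ψ = 0.500: g = 0.1399, g' = -0.412 → ψ = 0.840
  ψ = 0.840: g = -0.0057, g' = -0.476 → ψ = 0.828
Converged at ψ = 0.828.
Compositions from xᵢ = zᵢ/(1+ψ(Kᵢ−1)), yᵢ = Kᵢxᵢ:
  1: x = 0.190, y = 0.419
  2: x = 0.258, y = 0.335
  3: x = 0.551, y = 0.245

x_3 = 0.551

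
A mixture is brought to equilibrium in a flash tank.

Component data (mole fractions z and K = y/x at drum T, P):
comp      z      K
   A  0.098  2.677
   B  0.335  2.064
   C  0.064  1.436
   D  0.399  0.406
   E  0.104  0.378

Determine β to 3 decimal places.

Newton iteration, β⁰ = 0.5:
  β = 0.500: g = -0.0861, g' = -0.621 → β = 0.361
  β = 0.361: g = -0.0014, g' = -0.609 → β = 0.359
Converged at β = 0.359.

β = 0.359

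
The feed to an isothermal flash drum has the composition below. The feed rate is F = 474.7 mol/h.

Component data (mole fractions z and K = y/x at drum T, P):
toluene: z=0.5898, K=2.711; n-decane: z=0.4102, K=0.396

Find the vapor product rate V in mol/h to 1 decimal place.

V = 349.7 mol/h

Let ψ = V/F and solve Σ zᵢ(Kᵢ−1)/(1+ψ(Kᵢ−1)) = 0.
g(0) = ΣzᵢKᵢ − 1 = 0.7614 and g(1) = 1 − Σzᵢ/Kᵢ = -0.2534, so a root lies in (0, 1).
Binary case is linear: z₁(K₁−1)(1+ψ(K₂−1)) + z₂(K₂−1)(1+ψ(K₁−1)) = 0
⇒ ψ = [z₁(K₁−1)+z₂(K₂−1)] / [−(K₁−1)(K₂−1)] = 0.76139/1.03344 = 0.7367
Then V = ψ·F = 0.7367·474.7 = 349.7 mol/h and L = F − V = 125.0 mol/h.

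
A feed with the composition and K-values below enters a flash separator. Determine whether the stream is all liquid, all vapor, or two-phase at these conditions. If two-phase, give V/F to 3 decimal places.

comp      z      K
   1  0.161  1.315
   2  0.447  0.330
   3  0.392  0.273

all liquid

ΣzᵢKᵢ = 0.466; Σzᵢ/Kᵢ = 2.913.
Since ΣzᵢKᵢ < 1 the mixture is below its bubble point — single liquid phase.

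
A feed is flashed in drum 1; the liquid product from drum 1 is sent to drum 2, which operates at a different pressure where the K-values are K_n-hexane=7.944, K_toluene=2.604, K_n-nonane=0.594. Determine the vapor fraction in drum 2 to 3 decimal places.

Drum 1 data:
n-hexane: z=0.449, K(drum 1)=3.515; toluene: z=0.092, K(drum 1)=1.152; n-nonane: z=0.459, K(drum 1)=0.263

Drum 1:
Let ψ₁ = V/F and solve Σ zᵢ(Kᵢ−1)/(1+ψ₁(Kᵢ−1)) = 0.
Feasibility: ΣzᵢKᵢ = 1.805, Σzᵢ/Kᵢ = 1.953 — both > 1, two phases present.
Newton–Raphson from ψ₁ = 0.54:
  ψ₁ = 0.540: g = -0.0701, g' = -1.200 → ψ₁ = 0.482
  ψ₁ = 0.482: g = -0.0007, g' = -1.182 → ψ₁ = 0.481
Converged at ψ₁ = 0.481.
Drum-1 compositions:
  n-hexane: x = 0.203, y = 0.714
  toluene: x = 0.086, y = 0.099
  n-nonane: x = 0.711, y = 0.187
Drum-2 feed = drum-1 liquid: z₂ = (0.2032, 0.0857, 0.7111).
Drum 2:
Material balance + equilibrium reduce to Σ zᵢ(Kᵢ−1)/(1+ψ₂(Kᵢ−1)) = 0.
g(0) = ΣzᵢKᵢ − 1 = 1.260 and g(1) = 1 − Σzᵢ/Kᵢ = -0.256, so a root lies in (0, 1).
Newton iteration, ψ₂⁰ = 0.5:
  ψ₂ = 0.500: g = 0.0296, g' = -0.742 → ψ₂ = 0.540
  ψ₂ = 0.540: g = 0.0011, g' = -0.690 → ψ₂ = 0.541
Converged at ψ₂ = 0.541.
  n-hexane: x = 0.043, y = 0.339
  toluene: x = 0.046, y = 0.119
  n-nonane: x = 0.911, y = 0.541

V/F (drum 2) = 0.541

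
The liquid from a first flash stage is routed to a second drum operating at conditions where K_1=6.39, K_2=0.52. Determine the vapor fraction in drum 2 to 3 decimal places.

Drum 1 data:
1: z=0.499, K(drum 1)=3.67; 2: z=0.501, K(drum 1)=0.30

V/F (drum 2) = 0.286

Drum 1:
Rachford–Rice: g(ψ₁) = Σ zᵢ(Kᵢ−1)/(1+ψ₁(Kᵢ−1)) = 0.
g(0) = ΣzᵢKᵢ − 1 = 0.982 and g(1) = 1 − Σzᵢ/Kᵢ = -0.806, so a root lies in (0, 1).
Binary case is linear: z₁(K₁−1)(1+ψ₁(K₂−1)) + z₂(K₂−1)(1+ψ₁(K₁−1)) = 0
⇒ ψ₁ = [z₁(K₁−1)+z₂(K₂−1)] / [−(K₁−1)(K₂−1)] = 0.9816/1.8690 = 0.525
Drum-1 compositions:
  1: x = 0.208, y = 0.762
  2: x = 0.792, y = 0.238
Drum-2 feed = drum-1 liquid: z₂ = (0.2077, 0.7923).
Drum 2:
Rachford–Rice: g(ψ₂) = Σ zᵢ(Kᵢ−1)/(1+ψ₂(Kᵢ−1)) = 0.
g(0) = ΣzᵢKᵢ − 1 = 0.739 and g(1) = 1 − Σzᵢ/Kᵢ = -0.556, so a root lies in (0, 1).
Binary case is linear: z₁(K₁−1)(1+ψ₂(K₂−1)) + z₂(K₂−1)(1+ψ₂(K₁−1)) = 0
⇒ ψ₂ = [z₁(K₁−1)+z₂(K₂−1)] / [−(K₁−1)(K₂−1)] = 0.7393/2.5872 = 0.286
  1: x = 0.082, y = 0.523
  2: x = 0.918, y = 0.477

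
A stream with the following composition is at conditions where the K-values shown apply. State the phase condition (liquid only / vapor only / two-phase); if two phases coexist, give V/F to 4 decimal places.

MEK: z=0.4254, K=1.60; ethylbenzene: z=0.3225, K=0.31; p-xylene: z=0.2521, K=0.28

ΣzᵢKᵢ = 0.8512; Σzᵢ/Kᵢ = 2.2066.
Since ΣzᵢKᵢ < 1 the mixture is below its bubble point — single liquid phase.

liquid only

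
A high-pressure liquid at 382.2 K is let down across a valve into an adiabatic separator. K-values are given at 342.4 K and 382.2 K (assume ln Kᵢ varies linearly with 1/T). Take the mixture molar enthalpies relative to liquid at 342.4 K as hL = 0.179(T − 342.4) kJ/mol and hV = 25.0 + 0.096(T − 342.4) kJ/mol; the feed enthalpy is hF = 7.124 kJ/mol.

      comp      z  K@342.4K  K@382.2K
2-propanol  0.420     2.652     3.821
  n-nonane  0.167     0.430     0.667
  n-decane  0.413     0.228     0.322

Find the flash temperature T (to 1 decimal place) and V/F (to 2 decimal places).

Adiabatic flash: solve Rachford–Rice at each trial T, then check hF = ψ·hV(T) + (1−ψ)·hL(T).
  T = 342.4 K: K = (2.652, 0.430, 0.228), RR gives ψ = 0.235, H_out = 5.885 kJ/mol
  T = 382.2 K: K = (3.821, 0.667, 0.322), RR gives ψ = 0.501, H_out = 17.997 kJ/mol
  T = 362.3 K: K = (3.215, 0.542, 0.274), RR gives ψ = 0.378, H_out = 12.394 kJ/mol
  T = 352.4 K: K = (2.929, 0.485, 0.250), RR gives ψ = 0.311, H_out = 9.315 kJ/mol
  T = 347.4 K: K = (2.789, 0.457, 0.239), RR gives ψ = 0.275, H_out = 7.648 kJ/mol
  T = 344.9 K: K = (2.720, 0.443, 0.234), RR gives ψ = 0.255, H_out = 6.780 kJ/mol
  T = 346.1 K: K = (2.753, 0.450, 0.236), RR gives ψ = 0.265, H_out = 7.200 kJ/mol
Linear interpolation between T = 344.9 (H_out = 6.780) and T = 346.1 (H_out = 7.200) on hF = 7.124 gives T ≈ 345.9 K, at which ψ = 0.26.

T = 345.9 K, V/F = 0.26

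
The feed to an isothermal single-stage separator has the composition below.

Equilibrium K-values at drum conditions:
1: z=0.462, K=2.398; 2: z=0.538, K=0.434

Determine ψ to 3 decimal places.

Let ψ = V/F and solve Σ zᵢ(Kᵢ−1)/(1+ψ(Kᵢ−1)) = 0.
g(0) = ΣzᵢKᵢ − 1 = 0.341 and g(1) = 1 − Σzᵢ/Kᵢ = -0.432, so a root lies in (0, 1).
Binary case is linear: z₁(K₁−1)(1+ψ(K₂−1)) + z₂(K₂−1)(1+ψ(K₁−1)) = 0
⇒ ψ = [z₁(K₁−1)+z₂(K₂−1)] / [−(K₁−1)(K₂−1)] = 0.3414/0.7913 = 0.431

ψ = 0.431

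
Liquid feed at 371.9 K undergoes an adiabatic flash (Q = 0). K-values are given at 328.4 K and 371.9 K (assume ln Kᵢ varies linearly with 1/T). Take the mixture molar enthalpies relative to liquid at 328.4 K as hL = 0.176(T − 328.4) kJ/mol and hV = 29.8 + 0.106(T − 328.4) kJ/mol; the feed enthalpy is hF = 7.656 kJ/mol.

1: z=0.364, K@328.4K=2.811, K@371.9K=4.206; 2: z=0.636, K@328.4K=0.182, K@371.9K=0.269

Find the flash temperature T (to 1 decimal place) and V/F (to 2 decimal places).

T = 342.8 K, V/F = 0.18

Adiabatic flash: solve Rachford–Rice at each trial T, then check hF = ψ·hV(T) + (1−ψ)·hL(T).
  T = 328.4 K: K = (2.811, 0.182), RR gives ψ = 0.094, H_out = 2.795 kJ/mol
  T = 371.9 K: K = (4.206, 0.269), RR gives ψ = 0.300, H_out = 15.671 kJ/mol
  T = 350.1 K: K = (3.480, 0.224), RR gives ψ = 0.213, H_out = 9.831 kJ/mol
  T = 339.2 K: K = (3.137, 0.202), RR gives ψ = 0.159, H_out = 6.512 kJ/mol
  T = 344.6 K: K = (3.305, 0.213), RR gives ψ = 0.187, H_out = 8.200 kJ/mol
  T = 341.9 K: K = (3.221, 0.208), RR gives ψ = 0.173, H_out = 7.368 kJ/mol
  T = 343.2 K: K = (3.261, 0.210), RR gives ψ = 0.180, H_out = 7.771 kJ/mol
Linear interpolation between T = 341.9 (H_out = 7.368) and T = 343.2 (H_out = 7.771) on hF = 7.656 gives T ≈ 342.8 K, at which ψ = 0.18.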